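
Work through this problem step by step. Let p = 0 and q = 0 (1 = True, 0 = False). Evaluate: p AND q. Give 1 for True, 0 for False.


p = 0, q = 0
Operation: p AND q
Evaluate: 0 AND 0 = 0

0


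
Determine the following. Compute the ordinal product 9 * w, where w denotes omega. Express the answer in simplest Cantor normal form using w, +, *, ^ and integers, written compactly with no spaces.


Compute 9 * w.
Ordinal * is associative and left-distributive over +, but NOT commutative; for finite n>1, n*w = w but w*n stays w*n.
For finite n>0, n * w = sup{n*k : k<w} = w. So 9 * w = w.
Result = w

w


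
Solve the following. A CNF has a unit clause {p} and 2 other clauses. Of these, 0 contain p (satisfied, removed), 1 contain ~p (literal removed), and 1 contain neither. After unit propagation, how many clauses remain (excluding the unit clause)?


Satisfied (removed): 0
Shortened (remain): 1
Unchanged (remain): 1
Remaining = 1 + 1 = 2

2


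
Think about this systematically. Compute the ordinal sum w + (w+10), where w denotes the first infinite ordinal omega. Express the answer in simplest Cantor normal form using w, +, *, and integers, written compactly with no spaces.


Compute w + (w+10).
Ordinal + is associative but NOT commutative; for finite n>0, n + w = w but w + n stays w+n.
w + (w+10) = (w+w) + 10 = w*2+10.
Result = w*2+10

w*2+10


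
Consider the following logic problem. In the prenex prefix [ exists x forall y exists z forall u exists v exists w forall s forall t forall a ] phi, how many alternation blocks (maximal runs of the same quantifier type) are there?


Quantifier-type sequence: E A E A E E A A A  (A=forall, E=exists)
Group into maximal same-type runs:
  Ex1 | Ax1 | Ex1 | Ax1 | Ex2 | Ax3
Number of blocks = 6

6


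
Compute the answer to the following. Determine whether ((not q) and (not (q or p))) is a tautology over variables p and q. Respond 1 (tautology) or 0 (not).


Check all 4 assignments:
p=0, q=0: 1
p=0, q=1: 0
p=1, q=0: 0
p=1, q=1: 0
Satisfying count = 1/4.
Tautology iff count = 4: no.

0


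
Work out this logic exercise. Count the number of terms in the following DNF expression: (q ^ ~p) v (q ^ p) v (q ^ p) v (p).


A DNF formula is a disjunction of terms (conjunctions).
Terms are separated by v.
Counting the disjuncts: 4 terms.

4


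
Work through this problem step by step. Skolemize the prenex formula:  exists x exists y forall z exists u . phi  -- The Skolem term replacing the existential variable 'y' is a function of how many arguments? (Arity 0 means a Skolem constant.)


Quantifier prefix: exists x exists y forall z exists u
'y' is existentially quantified at position 2.
No universal quantifiers precede it.
Skolem function arity = 0 (a Skolem constant)

0


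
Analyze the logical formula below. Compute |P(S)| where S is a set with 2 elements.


The power set of a set with n elements has 2^n elements.
|P(S)| = 2^2 = 4

4


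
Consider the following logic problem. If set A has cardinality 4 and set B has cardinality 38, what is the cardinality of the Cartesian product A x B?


The Cartesian product A x B contains all ordered pairs (a, b).
|A x B| = |A| * |B| = 4 * 38 = 152

152


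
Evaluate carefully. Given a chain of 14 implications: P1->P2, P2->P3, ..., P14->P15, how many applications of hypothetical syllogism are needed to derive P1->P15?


With 14 implications in a chain connecting 15 propositions:
P1->P2, P2->P3, ..., P14->P15
Steps needed = (number of implications) - 1 = 14 - 1 = 13

13


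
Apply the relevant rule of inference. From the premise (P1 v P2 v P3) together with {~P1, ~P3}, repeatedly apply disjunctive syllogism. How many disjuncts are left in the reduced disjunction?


Original disjuncts (3): P1, P2, P3
Negated (eliminate): ~P1, ~P3
Remaining disjuncts: P2
Count = 3 - 2 = 1

1


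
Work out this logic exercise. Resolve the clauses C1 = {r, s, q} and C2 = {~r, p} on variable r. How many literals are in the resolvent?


Remove r from C1 and ~r from C2.
C1 remainder: {s, q}
C2 remainder: {p}
Union (resolvent): {p, q, s}
Resolvent has 3 literal(s).

3


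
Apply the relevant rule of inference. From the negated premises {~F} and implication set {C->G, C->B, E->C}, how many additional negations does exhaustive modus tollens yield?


Initial negated facts: {~F}
Apply modus tollens to closure:
  (no implication fires)
Final negated: {~F}
New negations: {(none)}
Count = 0

0


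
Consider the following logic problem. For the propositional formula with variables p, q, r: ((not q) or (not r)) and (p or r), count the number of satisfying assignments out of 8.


Evaluate all 8 assignments for p, q, r:
p=0, q=0, r=0: 0
p=0, q=0, r=1: 1
p=0, q=1, r=0: 0
p=0, q=1, r=1: 0
p=1, q=0, r=0: 1
p=1, q=0, r=1: 1
p=1, q=1, r=0: 1
p=1, q=1, r=1: 0
Satisfying count = 4

4


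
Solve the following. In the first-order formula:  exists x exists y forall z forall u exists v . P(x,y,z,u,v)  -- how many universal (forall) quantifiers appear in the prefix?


Quantifier prefix: exists x exists y forall z forall u exists v
Mark each quantifier type:
  E E U U E
Universal count = 2, Existential count = 3
Asked for universal (forall) quantifiers: 2

2


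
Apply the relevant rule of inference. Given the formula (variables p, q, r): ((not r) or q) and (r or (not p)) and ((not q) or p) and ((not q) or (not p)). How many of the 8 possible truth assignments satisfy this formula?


Evaluate all 8 assignments for p, q, r:
p=0, q=0, r=0: 1
p=0, q=0, r=1: 0
p=0, q=1, r=0: 0
p=0, q=1, r=1: 0
p=1, q=0, r=0: 0
p=1, q=0, r=1: 0
p=1, q=1, r=0: 0
p=1, q=1, r=1: 0
Satisfying count = 1

1


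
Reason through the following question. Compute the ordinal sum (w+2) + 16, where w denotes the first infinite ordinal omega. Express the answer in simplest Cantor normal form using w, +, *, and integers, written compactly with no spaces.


Compute (w+2) + 16.
Ordinal + is associative but NOT commutative; for finite n>0, n + w = w but w + n stays w+n.
By associativity: (w+2) + 16 = w + (2+16) = w+18.
Result = w+18

w+18


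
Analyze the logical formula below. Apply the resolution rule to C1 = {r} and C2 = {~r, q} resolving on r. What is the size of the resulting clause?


Remove r from C1 and ~r from C2.
C1 remainder: {}
C2 remainder: {q}
Union (resolvent): {q}
Resolvent has 1 literal(s).

1


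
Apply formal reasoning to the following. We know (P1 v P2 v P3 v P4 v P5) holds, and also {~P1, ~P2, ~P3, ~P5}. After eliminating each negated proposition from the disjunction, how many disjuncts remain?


Original disjuncts (5): P1, P2, P3, P4, P5
Negated (eliminate): ~P1, ~P2, ~P3, ~P5
Remaining disjuncts: P4
Count = 5 - 4 = 1

1


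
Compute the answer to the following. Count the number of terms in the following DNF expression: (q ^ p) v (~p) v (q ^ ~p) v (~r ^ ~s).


A DNF formula is a disjunction of terms (conjunctions).
Terms are separated by v.
Counting the disjuncts: 4 terms.

4


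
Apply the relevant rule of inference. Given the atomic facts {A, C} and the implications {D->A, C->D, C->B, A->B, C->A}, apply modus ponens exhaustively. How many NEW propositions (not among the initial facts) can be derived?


Initial facts: {A, C}
Apply modus ponens to closure:
  C and C->D  =>  D
  C and C->B  =>  B
Final known: {A, B, C, D}
New propositions: {B, D}
Count = 2

2


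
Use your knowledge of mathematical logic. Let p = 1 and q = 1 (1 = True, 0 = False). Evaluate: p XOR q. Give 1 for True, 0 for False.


p = 1, q = 1
Operation: p XOR q
Evaluate: 1 XOR 1 = 0

0


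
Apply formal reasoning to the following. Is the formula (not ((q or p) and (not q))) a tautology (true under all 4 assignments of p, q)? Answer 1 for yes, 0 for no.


Check all 4 assignments:
p=0, q=0: 1
p=0, q=1: 1
p=1, q=0: 0
p=1, q=1: 1
Satisfying count = 3/4.
Tautology iff count = 4: no.

0


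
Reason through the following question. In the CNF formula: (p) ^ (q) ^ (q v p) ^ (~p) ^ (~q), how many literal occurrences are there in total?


Counting literals in each clause:
Clause 1: 1 literal(s)
Clause 2: 1 literal(s)
Clause 3: 2 literal(s)
Clause 4: 1 literal(s)
Clause 5: 1 literal(s)
Total = 6

6


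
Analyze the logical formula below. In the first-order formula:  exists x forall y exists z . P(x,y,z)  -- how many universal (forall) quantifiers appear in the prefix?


Quantifier prefix: exists x forall y exists z
Mark each quantifier type:
  E U E
Universal count = 1, Existential count = 2
Asked for universal (forall) quantifiers: 1

1


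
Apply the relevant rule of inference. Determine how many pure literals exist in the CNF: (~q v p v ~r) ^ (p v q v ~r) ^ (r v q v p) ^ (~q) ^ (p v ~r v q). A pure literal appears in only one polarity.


Check each variable for pure literal status:
p: pure positive
q: mixed (not pure)
r: mixed (not pure)
Pure literal count = 1

1


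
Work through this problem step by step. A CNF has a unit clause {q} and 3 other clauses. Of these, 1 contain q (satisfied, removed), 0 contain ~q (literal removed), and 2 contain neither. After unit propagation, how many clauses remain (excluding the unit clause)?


Satisfied (removed): 1
Shortened (remain): 0
Unchanged (remain): 2
Remaining = 0 + 2 = 2

2


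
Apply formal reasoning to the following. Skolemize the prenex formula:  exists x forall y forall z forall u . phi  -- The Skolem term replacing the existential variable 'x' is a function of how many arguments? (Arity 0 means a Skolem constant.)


Quantifier prefix: exists x forall y forall z forall u
'x' is existentially quantified at position 1.
No universal quantifiers precede it.
Skolem function arity = 0 (a Skolem constant)

0


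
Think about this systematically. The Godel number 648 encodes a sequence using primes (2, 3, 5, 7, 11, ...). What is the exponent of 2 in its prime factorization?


Factorize 648 by dividing by 2 repeatedly.
Division steps: 2 divides 648 exactly 3 time(s).
Exponent of 2 = 3

3


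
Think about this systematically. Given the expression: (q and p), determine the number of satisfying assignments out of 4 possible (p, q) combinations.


Check all 4 assignments:
p=0, q=0: 0
p=0, q=1: 0
p=1, q=0: 0
p=1, q=1: 1
Count of True = 1

1


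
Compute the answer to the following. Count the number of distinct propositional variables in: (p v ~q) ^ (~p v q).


Identify each variable that appears in the formula.
Variables found: p, q
Count = 2

2


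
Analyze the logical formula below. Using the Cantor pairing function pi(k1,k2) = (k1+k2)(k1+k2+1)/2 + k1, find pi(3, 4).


k1 + k2 = 7
(k1+k2)(k1+k2+1)/2 = 7 * 8 / 2 = 28
pi = 28 + 3 = 31

31


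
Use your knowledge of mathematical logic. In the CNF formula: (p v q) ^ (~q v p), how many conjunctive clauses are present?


A CNF formula is a conjunction of clauses.
Clauses are separated by ^.
Counting the conjuncts: 2 clauses.

2


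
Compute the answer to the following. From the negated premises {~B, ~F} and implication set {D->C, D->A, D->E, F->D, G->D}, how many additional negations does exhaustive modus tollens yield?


Initial negated facts: {~B, ~F}
Apply modus tollens to closure:
  (no implication fires)
Final negated: {~B, ~F}
New negations: {(none)}
Count = 0

0


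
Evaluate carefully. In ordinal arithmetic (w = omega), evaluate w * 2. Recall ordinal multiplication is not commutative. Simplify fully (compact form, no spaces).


Compute w * 2.
Ordinal * is associative and left-distributive over +, but NOT commutative; for finite n>1, n*w = w but w*n stays w*n.
w * 2 means 2 copies of w concatenated: w*2.
Result = w*2

w*2


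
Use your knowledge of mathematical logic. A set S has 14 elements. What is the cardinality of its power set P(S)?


The power set of a set with n elements has 2^n elements.
|P(S)| = 2^14 = 16384

16384


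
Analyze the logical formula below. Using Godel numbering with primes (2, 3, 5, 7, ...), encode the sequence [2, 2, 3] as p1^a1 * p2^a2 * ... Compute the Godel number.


Encode each element as an exponent of the corresponding prime:
  2^2 = 4
  3^2 = 9
  5^3 = 125
Product = 4 * 9 * 125 = 4500

4500


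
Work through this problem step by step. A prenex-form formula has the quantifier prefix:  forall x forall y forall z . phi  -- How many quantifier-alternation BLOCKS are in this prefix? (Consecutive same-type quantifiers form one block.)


Quantifier-type sequence: A A A  (A=forall, E=exists)
Group into maximal same-type runs:
  Ax3
Number of blocks = 1

1


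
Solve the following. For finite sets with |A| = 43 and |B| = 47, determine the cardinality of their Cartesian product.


The Cartesian product A x B contains all ordered pairs (a, b).
|A x B| = |A| * |B| = 43 * 47 = 2021

2021


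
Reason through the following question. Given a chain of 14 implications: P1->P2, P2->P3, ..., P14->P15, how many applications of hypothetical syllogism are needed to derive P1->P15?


With 14 implications in a chain connecting 15 propositions:
P1->P2, P2->P3, ..., P14->P15
Steps needed = (number of implications) - 1 = 14 - 1 = 13

13


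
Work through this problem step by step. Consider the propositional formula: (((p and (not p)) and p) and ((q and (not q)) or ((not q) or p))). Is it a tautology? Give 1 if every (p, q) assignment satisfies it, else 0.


Check all 4 assignments:
p=0, q=0: 0
p=0, q=1: 0
p=1, q=0: 0
p=1, q=1: 0
Satisfying count = 0/4.
Tautology iff count = 4: no.

0


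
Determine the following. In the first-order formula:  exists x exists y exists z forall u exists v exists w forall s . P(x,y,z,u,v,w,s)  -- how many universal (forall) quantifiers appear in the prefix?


Quantifier prefix: exists x exists y exists z forall u exists v exists w forall s
Mark each quantifier type:
  E E E U E E U
Universal count = 2, Existential count = 5
Asked for universal (forall) quantifiers: 2

2


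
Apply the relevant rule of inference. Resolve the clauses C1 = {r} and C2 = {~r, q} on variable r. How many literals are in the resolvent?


Remove r from C1 and ~r from C2.
C1 remainder: {}
C2 remainder: {q}
Union (resolvent): {q}
Resolvent has 1 literal(s).

1


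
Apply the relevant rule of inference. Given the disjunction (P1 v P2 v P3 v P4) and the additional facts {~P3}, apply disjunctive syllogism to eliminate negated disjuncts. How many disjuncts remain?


Original disjuncts (4): P1, P2, P3, P4
Negated (eliminate): ~P3
Remaining disjuncts: P1, P2, P4
Count = 4 - 1 = 3

3


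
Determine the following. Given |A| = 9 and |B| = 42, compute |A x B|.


The Cartesian product A x B contains all ordered pairs (a, b).
|A x B| = |A| * |B| = 9 * 42 = 378

378


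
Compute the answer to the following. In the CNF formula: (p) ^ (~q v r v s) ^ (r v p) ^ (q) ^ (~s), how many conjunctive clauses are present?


A CNF formula is a conjunction of clauses.
Clauses are separated by ^.
Counting the conjuncts: 5 clauses.

5


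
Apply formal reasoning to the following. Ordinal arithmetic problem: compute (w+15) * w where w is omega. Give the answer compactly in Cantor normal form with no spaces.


Compute (w+15) * w.
Ordinal * is associative and left-distributive over +, but NOT commutative; for finite n>1, n*w = w but w*n stays w*n.
(w+15) * w = sup{(w+15)*k : k<w} = sup{w*k+15} = w^2 (the +15 tail is absorbed in the limit).
Result = w^2

w^2


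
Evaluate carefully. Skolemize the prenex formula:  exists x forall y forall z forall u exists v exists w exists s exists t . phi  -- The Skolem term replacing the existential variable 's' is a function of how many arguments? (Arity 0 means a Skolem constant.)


Quantifier prefix: exists x forall y forall z forall u exists v exists w exists s exists t
's' is existentially quantified at position 7.
Universal variables preceding it: y, z, u
Skolem function arity = 3

3


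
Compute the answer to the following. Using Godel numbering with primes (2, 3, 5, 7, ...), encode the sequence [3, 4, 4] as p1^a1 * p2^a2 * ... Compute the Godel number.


Encode each element as an exponent of the corresponding prime:
  2^3 = 8
  3^4 = 81
  5^4 = 625
Product = 8 * 81 * 625 = 405000

405000


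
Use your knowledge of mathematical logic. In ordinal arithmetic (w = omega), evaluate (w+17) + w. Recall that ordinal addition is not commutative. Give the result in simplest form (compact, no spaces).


Compute (w+17) + w.
Ordinal + is associative but NOT commutative; for finite n>0, n + w = w but w + n stays w+n.
(w+17) + w = w + (17+w) = w + w = w*2 (the finite tail 17 is absorbed by the right w).
Result = w*2

w*2


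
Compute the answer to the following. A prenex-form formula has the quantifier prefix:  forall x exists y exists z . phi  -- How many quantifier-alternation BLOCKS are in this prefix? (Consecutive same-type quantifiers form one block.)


Quantifier-type sequence: A E E  (A=forall, E=exists)
Group into maximal same-type runs:
  Ax1 | Ex2
Number of blocks = 2

2


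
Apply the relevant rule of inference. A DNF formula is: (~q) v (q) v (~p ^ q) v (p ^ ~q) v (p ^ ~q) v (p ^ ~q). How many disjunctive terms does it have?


A DNF formula is a disjunction of terms (conjunctions).
Terms are separated by v.
Counting the disjuncts: 6 terms.

6


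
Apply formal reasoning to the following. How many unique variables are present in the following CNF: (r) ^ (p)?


Identify each variable that appears in the formula.
Variables found: p, r
Count = 2

2


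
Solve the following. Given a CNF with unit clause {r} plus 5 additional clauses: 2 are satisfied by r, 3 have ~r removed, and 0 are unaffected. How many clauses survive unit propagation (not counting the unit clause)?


Satisfied (removed): 2
Shortened (remain): 3
Unchanged (remain): 0
Remaining = 3 + 0 = 3

3


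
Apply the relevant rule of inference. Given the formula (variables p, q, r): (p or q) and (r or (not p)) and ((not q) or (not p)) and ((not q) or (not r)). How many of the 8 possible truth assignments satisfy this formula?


Evaluate all 8 assignments for p, q, r:
p=0, q=0, r=0: 0
p=0, q=0, r=1: 0
p=0, q=1, r=0: 1
p=0, q=1, r=1: 0
p=1, q=0, r=0: 0
p=1, q=0, r=1: 1
p=1, q=1, r=0: 0
p=1, q=1, r=1: 0
Satisfying count = 2

2


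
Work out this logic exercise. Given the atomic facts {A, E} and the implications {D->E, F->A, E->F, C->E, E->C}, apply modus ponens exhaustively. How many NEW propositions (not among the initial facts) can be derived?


Initial facts: {A, E}
Apply modus ponens to closure:
  E and E->F  =>  F
  E and E->C  =>  C
Final known: {A, C, E, F}
New propositions: {C, F}
Count = 2

2


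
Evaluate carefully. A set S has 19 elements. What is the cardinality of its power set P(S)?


The power set of a set with n elements has 2^n elements.
|P(S)| = 2^19 = 524288

524288


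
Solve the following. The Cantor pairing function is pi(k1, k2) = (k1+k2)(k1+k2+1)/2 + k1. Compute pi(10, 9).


k1 + k2 = 19
(k1+k2)(k1+k2+1)/2 = 19 * 20 / 2 = 190
pi = 190 + 10 = 200

200


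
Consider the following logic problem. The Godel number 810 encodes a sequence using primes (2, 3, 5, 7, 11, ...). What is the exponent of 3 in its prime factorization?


Factorize 810 by dividing by 3 repeatedly.
Division steps: 3 divides 810 exactly 4 time(s).
Exponent of 3 = 4

4


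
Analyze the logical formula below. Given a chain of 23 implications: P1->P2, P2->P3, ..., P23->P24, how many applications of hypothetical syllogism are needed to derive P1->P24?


With 23 implications in a chain connecting 24 propositions:
P1->P2, P2->P3, ..., P23->P24
Steps needed = (number of implications) - 1 = 23 - 1 = 22

22


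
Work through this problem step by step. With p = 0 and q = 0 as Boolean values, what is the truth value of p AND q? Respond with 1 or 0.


p = 0, q = 0
Operation: p AND q
Evaluate: 0 AND 0 = 0

0


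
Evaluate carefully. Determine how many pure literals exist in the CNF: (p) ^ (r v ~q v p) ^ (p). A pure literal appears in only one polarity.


Check each variable for pure literal status:
p: pure positive
q: pure negative
r: pure positive
Pure literal count = 3

3


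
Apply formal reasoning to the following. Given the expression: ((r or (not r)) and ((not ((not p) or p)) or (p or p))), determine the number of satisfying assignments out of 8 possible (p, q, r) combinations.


Check all 8 assignments:
p=0, q=0, r=0: 0
p=0, q=0, r=1: 0
p=0, q=1, r=0: 0
p=0, q=1, r=1: 0
p=1, q=0, r=0: 1
p=1, q=0, r=1: 1
p=1, q=1, r=0: 1
p=1, q=1, r=1: 1
Count of True = 4

4


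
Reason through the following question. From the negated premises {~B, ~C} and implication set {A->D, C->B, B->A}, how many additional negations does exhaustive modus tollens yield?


Initial negated facts: {~B, ~C}
Apply modus tollens to closure:
  (no implication fires)
Final negated: {~B, ~C}
New negations: {(none)}
Count = 0

0


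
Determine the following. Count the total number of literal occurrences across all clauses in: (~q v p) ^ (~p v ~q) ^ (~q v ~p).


Counting literals in each clause:
Clause 1: 2 literal(s)
Clause 2: 2 literal(s)
Clause 3: 2 literal(s)
Total = 6

6


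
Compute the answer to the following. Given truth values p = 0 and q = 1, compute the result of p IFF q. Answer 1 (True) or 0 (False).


p = 0, q = 1
Operation: p IFF q
Evaluate: 0 IFF 1 = 0

0


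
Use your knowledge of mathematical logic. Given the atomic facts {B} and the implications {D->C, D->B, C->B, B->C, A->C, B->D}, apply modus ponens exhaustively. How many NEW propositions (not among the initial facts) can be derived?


Initial facts: {B}
Apply modus ponens to closure:
  B and B->C  =>  C
  B and B->D  =>  D
Final known: {B, C, D}
New propositions: {C, D}
Count = 2

2


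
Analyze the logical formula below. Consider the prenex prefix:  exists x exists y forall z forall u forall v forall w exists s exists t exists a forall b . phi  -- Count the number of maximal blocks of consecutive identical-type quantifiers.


Quantifier-type sequence: E E A A A A E E E A  (A=forall, E=exists)
Group into maximal same-type runs:
  Ex2 | Ax4 | Ex3 | Ax1
Number of blocks = 4

4


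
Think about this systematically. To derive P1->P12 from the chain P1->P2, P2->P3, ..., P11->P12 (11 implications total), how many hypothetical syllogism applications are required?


With 11 implications in a chain connecting 12 propositions:
P1->P2, P2->P3, ..., P11->P12
Steps needed = (number of implications) - 1 = 11 - 1 = 10

10


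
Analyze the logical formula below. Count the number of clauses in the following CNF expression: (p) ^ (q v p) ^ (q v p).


A CNF formula is a conjunction of clauses.
Clauses are separated by ^.
Counting the conjuncts: 3 clauses.

3


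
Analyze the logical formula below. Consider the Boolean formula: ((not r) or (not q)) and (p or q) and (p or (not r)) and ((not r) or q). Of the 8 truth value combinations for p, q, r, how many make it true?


Evaluate all 8 assignments for p, q, r:
p=0, q=0, r=0: 0
p=0, q=0, r=1: 0
p=0, q=1, r=0: 1
p=0, q=1, r=1: 0
p=1, q=0, r=0: 1
p=1, q=0, r=1: 0
p=1, q=1, r=0: 1
p=1, q=1, r=1: 0
Satisfying count = 3

3


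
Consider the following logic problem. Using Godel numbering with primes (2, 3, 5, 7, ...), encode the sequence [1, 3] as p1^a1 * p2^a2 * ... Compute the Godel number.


Encode each element as an exponent of the corresponding prime:
  2^1 = 2
  3^3 = 27
Product = 2 * 27 = 54

54


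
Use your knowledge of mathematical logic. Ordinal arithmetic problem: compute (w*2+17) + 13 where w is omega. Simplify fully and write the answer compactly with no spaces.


Compute (w*2+17) + 13.
Ordinal + is associative but NOT commutative; for finite n>0, n + w = w but w + n stays w+n.
By associativity: (w*2+17) + 13 = w*2 + (17+13) = w*2+30.
Result = w*2+30

w*2+30


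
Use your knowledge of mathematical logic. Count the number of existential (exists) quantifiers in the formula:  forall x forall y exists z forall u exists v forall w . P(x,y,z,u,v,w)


Quantifier prefix: forall x forall y exists z forall u exists v forall w
Mark each quantifier type:
  U U E U E U
Universal count = 4, Existential count = 2
Asked for existential (exists) quantifiers: 2

2


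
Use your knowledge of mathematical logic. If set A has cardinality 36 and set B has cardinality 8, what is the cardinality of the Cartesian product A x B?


The Cartesian product A x B contains all ordered pairs (a, b).
|A x B| = |A| * |B| = 36 * 8 = 288

288


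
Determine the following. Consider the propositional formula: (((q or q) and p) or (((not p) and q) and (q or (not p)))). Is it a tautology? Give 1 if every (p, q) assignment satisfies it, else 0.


Check all 4 assignments:
p=0, q=0: 0
p=0, q=1: 1
p=1, q=0: 0
p=1, q=1: 1
Satisfying count = 2/4.
Tautology iff count = 4: no.

0


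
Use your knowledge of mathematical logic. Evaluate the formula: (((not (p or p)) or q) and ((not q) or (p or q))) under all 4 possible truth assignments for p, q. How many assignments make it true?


Check all 4 assignments:
p=0, q=0: 1
p=0, q=1: 1
p=1, q=0: 0
p=1, q=1: 1
Count of True = 3

3


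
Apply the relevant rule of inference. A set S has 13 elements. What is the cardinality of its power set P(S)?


The power set of a set with n elements has 2^n elements.
|P(S)| = 2^13 = 8192

8192


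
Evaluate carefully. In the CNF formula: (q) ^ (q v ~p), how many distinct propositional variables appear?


Identify each variable that appears in the formula.
Variables found: p, q
Count = 2

2


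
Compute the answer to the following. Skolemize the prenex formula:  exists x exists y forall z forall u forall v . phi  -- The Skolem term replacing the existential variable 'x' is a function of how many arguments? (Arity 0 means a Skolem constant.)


Quantifier prefix: exists x exists y forall z forall u forall v
'x' is existentially quantified at position 1.
No universal quantifiers precede it.
Skolem function arity = 0 (a Skolem constant)

0


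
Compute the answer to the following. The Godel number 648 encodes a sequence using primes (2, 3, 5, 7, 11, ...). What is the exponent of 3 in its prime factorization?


Factorize 648 by dividing by 3 repeatedly.
Division steps: 3 divides 648 exactly 4 time(s).
Exponent of 3 = 4

4


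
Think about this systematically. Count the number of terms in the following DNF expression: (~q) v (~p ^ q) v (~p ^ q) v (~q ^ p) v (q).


A DNF formula is a disjunction of terms (conjunctions).
Terms are separated by v.
Counting the disjuncts: 5 terms.

5


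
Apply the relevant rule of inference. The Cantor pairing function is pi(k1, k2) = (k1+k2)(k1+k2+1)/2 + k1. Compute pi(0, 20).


k1 + k2 = 20
(k1+k2)(k1+k2+1)/2 = 20 * 21 / 2 = 210
pi = 210 + 0 = 210

210


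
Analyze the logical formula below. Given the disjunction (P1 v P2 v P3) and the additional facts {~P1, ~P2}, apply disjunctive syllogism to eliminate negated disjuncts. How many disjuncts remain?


Original disjuncts (3): P1, P2, P3
Negated (eliminate): ~P1, ~P2
Remaining disjuncts: P3
Count = 3 - 2 = 1

1


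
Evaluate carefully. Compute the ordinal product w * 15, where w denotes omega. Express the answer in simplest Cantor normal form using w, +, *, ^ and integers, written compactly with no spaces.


Compute w * 15.
Ordinal * is associative and left-distributive over +, but NOT commutative; for finite n>1, n*w = w but w*n stays w*n.
w * 15 means 15 copies of w concatenated: w*15.
Result = w*15

w*15


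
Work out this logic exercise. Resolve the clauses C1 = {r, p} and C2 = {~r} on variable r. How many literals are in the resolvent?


Remove r from C1 and ~r from C2.
C1 remainder: {p}
C2 remainder: {}
Union (resolvent): {p}
Resolvent has 1 literal(s).

1


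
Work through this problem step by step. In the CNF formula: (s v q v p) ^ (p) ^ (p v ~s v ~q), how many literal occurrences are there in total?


Counting literals in each clause:
Clause 1: 3 literal(s)
Clause 2: 1 literal(s)
Clause 3: 3 literal(s)
Total = 7

7


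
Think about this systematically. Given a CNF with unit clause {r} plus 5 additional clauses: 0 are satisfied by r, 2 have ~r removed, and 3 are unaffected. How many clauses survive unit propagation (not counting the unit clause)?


Satisfied (removed): 0
Shortened (remain): 2
Unchanged (remain): 3
Remaining = 2 + 3 = 5

5


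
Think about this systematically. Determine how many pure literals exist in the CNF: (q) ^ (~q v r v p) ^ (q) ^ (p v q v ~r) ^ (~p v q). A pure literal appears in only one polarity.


Check each variable for pure literal status:
p: mixed (not pure)
q: mixed (not pure)
r: mixed (not pure)
Pure literal count = 0

0


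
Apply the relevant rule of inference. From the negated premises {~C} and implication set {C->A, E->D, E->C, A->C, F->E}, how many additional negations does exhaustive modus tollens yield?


Initial negated facts: {~C}
Apply modus tollens to closure:
  ~C and E->C  =>  ~E
  ~C and A->C  =>  ~A
  ~E and F->E  =>  ~F
Final negated: {~A, ~C, ~E, ~F}
New negations: {~A, ~E, ~F}
Count = 3

3


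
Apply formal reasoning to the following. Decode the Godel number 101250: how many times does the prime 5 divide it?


Factorize 101250 by dividing by 5 repeatedly.
Division steps: 5 divides 101250 exactly 4 time(s).
Exponent of 5 = 4

4


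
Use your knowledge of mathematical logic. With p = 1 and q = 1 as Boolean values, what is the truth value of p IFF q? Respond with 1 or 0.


p = 1, q = 1
Operation: p IFF q
Evaluate: 1 IFF 1 = 1

1


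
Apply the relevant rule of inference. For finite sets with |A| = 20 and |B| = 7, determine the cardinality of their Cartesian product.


The Cartesian product A x B contains all ordered pairs (a, b).
|A x B| = |A| * |B| = 20 * 7 = 140

140


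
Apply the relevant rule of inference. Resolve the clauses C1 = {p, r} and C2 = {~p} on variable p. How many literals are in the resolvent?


Remove p from C1 and ~p from C2.
C1 remainder: {r}
C2 remainder: {}
Union (resolvent): {r}
Resolvent has 1 literal(s).

1


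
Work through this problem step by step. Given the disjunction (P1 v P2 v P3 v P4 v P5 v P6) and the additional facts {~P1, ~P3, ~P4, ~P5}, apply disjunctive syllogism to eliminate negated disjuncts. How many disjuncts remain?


Original disjuncts (6): P1, P2, P3, P4, P5, P6
Negated (eliminate): ~P1, ~P3, ~P4, ~P5
Remaining disjuncts: P2, P6
Count = 6 - 4 = 2

2


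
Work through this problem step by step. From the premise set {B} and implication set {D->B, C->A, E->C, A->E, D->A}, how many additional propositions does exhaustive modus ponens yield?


Initial facts: {B}
Apply modus ponens to closure:
  (no implication fires)
Final known: {B}
New propositions: {(none)}
Count = 0

0


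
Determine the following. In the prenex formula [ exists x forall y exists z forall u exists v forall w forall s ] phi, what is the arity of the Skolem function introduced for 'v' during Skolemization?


Quantifier prefix: exists x forall y exists z forall u exists v forall w forall s
'v' is existentially quantified at position 5.
Universal variables preceding it: y, u
Skolem function arity = 2

2


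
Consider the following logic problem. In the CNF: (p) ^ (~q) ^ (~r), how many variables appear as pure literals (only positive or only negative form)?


Check each variable for pure literal status:
p: pure positive
q: pure negative
r: pure negative
Pure literal count = 3

3


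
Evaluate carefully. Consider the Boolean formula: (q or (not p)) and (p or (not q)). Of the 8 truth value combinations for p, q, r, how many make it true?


Evaluate all 8 assignments for p, q, r:
p=0, q=0, r=0: 1
p=0, q=0, r=1: 1
p=0, q=1, r=0: 0
p=0, q=1, r=1: 0
p=1, q=0, r=0: 0
p=1, q=0, r=1: 0
p=1, q=1, r=0: 1
p=1, q=1, r=1: 1
Satisfying count = 4

4


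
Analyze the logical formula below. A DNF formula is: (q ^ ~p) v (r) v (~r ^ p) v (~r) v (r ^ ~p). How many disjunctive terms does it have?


A DNF formula is a disjunction of terms (conjunctions).
Terms are separated by v.
Counting the disjuncts: 5 terms.

5


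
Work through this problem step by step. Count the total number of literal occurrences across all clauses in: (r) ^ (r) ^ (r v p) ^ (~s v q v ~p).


Counting literals in each clause:
Clause 1: 1 literal(s)
Clause 2: 1 literal(s)
Clause 3: 2 literal(s)
Clause 4: 3 literal(s)
Total = 7

7


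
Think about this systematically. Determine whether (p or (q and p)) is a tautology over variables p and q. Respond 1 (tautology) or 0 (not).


Check all 4 assignments:
p=0, q=0: 0
p=0, q=1: 0
p=1, q=0: 1
p=1, q=1: 1
Satisfying count = 2/4.
Tautology iff count = 4: no.

0


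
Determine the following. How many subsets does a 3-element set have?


The power set of a set with n elements has 2^n elements.
|P(S)| = 2^3 = 8

8


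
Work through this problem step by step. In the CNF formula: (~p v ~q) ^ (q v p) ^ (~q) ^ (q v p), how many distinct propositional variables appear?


Identify each variable that appears in the formula.
Variables found: p, q
Count = 2

2


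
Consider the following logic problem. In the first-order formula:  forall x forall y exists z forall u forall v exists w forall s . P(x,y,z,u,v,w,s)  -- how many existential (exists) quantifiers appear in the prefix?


Quantifier prefix: forall x forall y exists z forall u forall v exists w forall s
Mark each quantifier type:
  U U E U U E U
Universal count = 5, Existential count = 2
Asked for existential (exists) quantifiers: 2

2


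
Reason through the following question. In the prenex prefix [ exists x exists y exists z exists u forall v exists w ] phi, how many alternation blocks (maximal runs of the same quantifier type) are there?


Quantifier-type sequence: E E E E A E  (A=forall, E=exists)
Group into maximal same-type runs:
  Ex4 | Ax1 | Ex1
Number of blocks = 3

3


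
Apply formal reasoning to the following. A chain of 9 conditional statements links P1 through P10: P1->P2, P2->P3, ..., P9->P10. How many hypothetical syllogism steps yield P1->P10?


With 9 implications in a chain connecting 10 propositions:
P1->P2, P2->P3, ..., P9->P10
Steps needed = (number of implications) - 1 = 9 - 1 = 8

8


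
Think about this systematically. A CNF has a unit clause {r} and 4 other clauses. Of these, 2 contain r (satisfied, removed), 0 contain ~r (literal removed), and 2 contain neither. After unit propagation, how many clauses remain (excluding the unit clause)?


Satisfied (removed): 2
Shortened (remain): 0
Unchanged (remain): 2
Remaining = 0 + 2 = 2

2


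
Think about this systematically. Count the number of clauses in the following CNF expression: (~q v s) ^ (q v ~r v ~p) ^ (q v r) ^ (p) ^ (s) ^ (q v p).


A CNF formula is a conjunction of clauses.
Clauses are separated by ^.
Counting the conjuncts: 6 clauses.

6


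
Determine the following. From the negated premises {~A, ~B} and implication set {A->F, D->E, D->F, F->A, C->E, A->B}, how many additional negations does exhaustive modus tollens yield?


Initial negated facts: {~A, ~B}
Apply modus tollens to closure:
  ~A and F->A  =>  ~F
  ~F and D->F  =>  ~D
Final negated: {~A, ~B, ~D, ~F}
New negations: {~D, ~F}
Count = 2

2


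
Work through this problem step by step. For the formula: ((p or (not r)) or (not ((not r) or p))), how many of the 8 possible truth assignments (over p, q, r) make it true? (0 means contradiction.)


Check all 8 assignments:
p=0, q=0, r=0: 1
p=0, q=0, r=1: 1
p=0, q=1, r=0: 1
p=0, q=1, r=1: 1
p=1, q=0, r=0: 1
p=1, q=0, r=1: 1
p=1, q=1, r=0: 1
p=1, q=1, r=1: 1
Count of True = 8

8


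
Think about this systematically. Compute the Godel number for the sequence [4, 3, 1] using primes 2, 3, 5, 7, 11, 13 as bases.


Encode each element as an exponent of the corresponding prime:
  2^4 = 16
  3^3 = 27
  5^1 = 5
Product = 16 * 27 * 5 = 2160

2160


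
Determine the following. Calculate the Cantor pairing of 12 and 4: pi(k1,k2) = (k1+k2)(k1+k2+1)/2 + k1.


k1 + k2 = 16
(k1+k2)(k1+k2+1)/2 = 16 * 17 / 2 = 136
pi = 136 + 12 = 148

148


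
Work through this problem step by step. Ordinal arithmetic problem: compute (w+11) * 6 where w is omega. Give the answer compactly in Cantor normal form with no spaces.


Compute (w+11) * 6.
Ordinal * is associative and left-distributive over +, but NOT commutative; for finite n>1, n*w = w but w*n stays w*n.
(w+11) * 6 = (w+11) repeated 6 times. Each intermediate +11 is absorbed by the following w; only the last survives: w*6+11.
Result = w*6+11

w*6+11


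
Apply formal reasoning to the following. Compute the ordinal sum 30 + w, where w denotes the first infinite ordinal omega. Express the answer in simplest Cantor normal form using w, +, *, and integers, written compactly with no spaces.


Compute 30 + w.
Ordinal + is associative but NOT commutative; for finite n>0, n + w = w but w + n stays w+n.
Any finite left addend is absorbed by w on the right: 30 + w = w.
Result = w

w


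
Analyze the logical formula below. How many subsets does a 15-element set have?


The power set of a set with n elements has 2^n elements.
|P(S)| = 2^15 = 32768

32768


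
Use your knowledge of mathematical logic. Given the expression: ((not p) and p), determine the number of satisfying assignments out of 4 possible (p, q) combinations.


Check all 4 assignments:
p=0, q=0: 0
p=0, q=1: 0
p=1, q=0: 0
p=1, q=1: 0
Count of True = 0

0


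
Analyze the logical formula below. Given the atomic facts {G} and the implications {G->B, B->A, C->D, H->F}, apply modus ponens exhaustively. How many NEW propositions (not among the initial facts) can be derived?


Initial facts: {G}
Apply modus ponens to closure:
  G and G->B  =>  B
  B and B->A  =>  A
Final known: {A, B, G}
New propositions: {A, B}
Count = 2

2


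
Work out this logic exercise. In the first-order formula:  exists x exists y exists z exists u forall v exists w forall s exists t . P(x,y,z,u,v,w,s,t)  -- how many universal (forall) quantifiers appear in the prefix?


Quantifier prefix: exists x exists y exists z exists u forall v exists w forall s exists t
Mark each quantifier type:
  E E E E U E U E
Universal count = 2, Existential count = 6
Asked for universal (forall) quantifiers: 2

2


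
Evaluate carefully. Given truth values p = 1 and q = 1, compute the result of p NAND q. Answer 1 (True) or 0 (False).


p = 1, q = 1
Operation: p NAND q
Evaluate: 1 NAND 1 = 0

0


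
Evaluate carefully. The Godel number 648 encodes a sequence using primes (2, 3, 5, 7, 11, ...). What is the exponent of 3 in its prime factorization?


Factorize 648 by dividing by 3 repeatedly.
Division steps: 3 divides 648 exactly 4 time(s).
Exponent of 3 = 4

4


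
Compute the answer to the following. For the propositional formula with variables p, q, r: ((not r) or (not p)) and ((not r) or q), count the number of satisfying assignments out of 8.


Evaluate all 8 assignments for p, q, r:
p=0, q=0, r=0: 1
p=0, q=0, r=1: 0
p=0, q=1, r=0: 1
p=0, q=1, r=1: 1
p=1, q=0, r=0: 1
p=1, q=0, r=1: 0
p=1, q=1, r=0: 1
p=1, q=1, r=1: 0
Satisfying count = 5

5


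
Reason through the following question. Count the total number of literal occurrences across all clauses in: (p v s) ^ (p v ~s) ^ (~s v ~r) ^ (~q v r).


Counting literals in each clause:
Clause 1: 2 literal(s)
Clause 2: 2 literal(s)
Clause 3: 2 literal(s)
Clause 4: 2 literal(s)
Total = 8

8


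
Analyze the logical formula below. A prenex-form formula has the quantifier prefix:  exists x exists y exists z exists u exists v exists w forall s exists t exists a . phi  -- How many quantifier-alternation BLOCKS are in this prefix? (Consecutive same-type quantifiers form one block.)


Quantifier-type sequence: E E E E E E A E E  (A=forall, E=exists)
Group into maximal same-type runs:
  Ex6 | Ax1 | Ex2
Number of blocks = 3

3


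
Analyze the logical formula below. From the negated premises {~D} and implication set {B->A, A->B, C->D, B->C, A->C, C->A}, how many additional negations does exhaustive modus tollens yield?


Initial negated facts: {~D}
Apply modus tollens to closure:
  ~D and C->D  =>  ~C
  ~C and B->C  =>  ~B
  ~C and A->C  =>  ~A
Final negated: {~A, ~B, ~C, ~D}
New negations: {~A, ~B, ~C}
Count = 3

3
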